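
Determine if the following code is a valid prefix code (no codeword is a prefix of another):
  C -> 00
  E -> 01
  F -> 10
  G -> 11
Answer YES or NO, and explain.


Checking each pair (does one codeword prefix another?):
  C='00' vs E='01': no prefix
  C='00' vs F='10': no prefix
  C='00' vs G='11': no prefix
  E='01' vs C='00': no prefix
  E='01' vs F='10': no prefix
  E='01' vs G='11': no prefix
  F='10' vs C='00': no prefix
  F='10' vs E='01': no prefix
  F='10' vs G='11': no prefix
  G='11' vs C='00': no prefix
  G='11' vs E='01': no prefix
  G='11' vs F='10': no prefix
No violation found over all pairs.

YES -- this is a valid prefix code. No codeword is a prefix of any other codeword.


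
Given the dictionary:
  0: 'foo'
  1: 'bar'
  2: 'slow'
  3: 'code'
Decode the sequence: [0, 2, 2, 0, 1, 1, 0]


Look up each index in the dictionary:
  0 -> 'foo'
  2 -> 'slow'
  2 -> 'slow'
  0 -> 'foo'
  1 -> 'bar'
  1 -> 'bar'
  0 -> 'foo'

Decoded: "foo slow slow foo bar bar foo"


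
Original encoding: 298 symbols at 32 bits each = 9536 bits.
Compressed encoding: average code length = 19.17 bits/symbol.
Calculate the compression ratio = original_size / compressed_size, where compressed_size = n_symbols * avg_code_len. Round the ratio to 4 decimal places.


original_size = n_symbols * orig_bits = 298 * 32 = 9536 bits
compressed_size = n_symbols * avg_code_len = 298 * 19.17 = 5712.66 bits
ratio = original_size / compressed_size = 9536 / 5712.66 = 1.6693

Compression ratio = 1.6693


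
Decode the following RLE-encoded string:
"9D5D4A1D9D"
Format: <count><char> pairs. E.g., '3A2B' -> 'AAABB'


Expanding each <count><char> pair:
  9D -> 'DDDDDDDDD'
  5D -> 'DDDDD'
  4A -> 'AAAA'
  1D -> 'D'
  9D -> 'DDDDDDDDD'

Decoded = DDDDDDDDDDDDDDAAAADDDDDDDDDD


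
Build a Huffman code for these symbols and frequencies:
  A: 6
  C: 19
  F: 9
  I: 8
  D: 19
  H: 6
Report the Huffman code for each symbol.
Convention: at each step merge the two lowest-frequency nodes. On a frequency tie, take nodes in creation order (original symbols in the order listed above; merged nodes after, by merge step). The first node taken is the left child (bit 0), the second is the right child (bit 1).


Huffman tree construction:
Step 1: Merge A(6) + H(6) = 12
Step 2: Merge I(8) + F(9) = 17
Step 3: Merge (A+H)(12) + (I+F)(17) = 29
Step 4: Merge C(19) + D(19) = 38
Step 5: Merge ((A+H)+(I+F))(29) + (C+D)(38) = 67
Read each symbol's code off the tree from the root (left child = 0, right child = 1).

Codes:
  A: 000 (length 3)
  C: 10 (length 2)
  F: 011 (length 3)
  I: 010 (length 3)
  D: 11 (length 2)
  H: 001 (length 3)
Average code length: 163/67 = 2.4328 bits/symbol


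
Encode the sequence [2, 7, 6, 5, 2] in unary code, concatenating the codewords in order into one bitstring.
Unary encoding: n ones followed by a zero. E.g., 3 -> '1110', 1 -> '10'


Encode each number as n ones followed by a terminating 0:
  2 -> 110 (3 bits)
  7 -> 11111110 (8 bits)
  6 -> 1111110 (7 bits)
  5 -> 111110 (6 bits)
  2 -> 110 (3 bits)
Total length = 3 + 8 + 7 + 6 + 3 = 27 bits.

Unary([2, 7, 6, 5, 2]) = 110111111101111110111110110 (27 bits)


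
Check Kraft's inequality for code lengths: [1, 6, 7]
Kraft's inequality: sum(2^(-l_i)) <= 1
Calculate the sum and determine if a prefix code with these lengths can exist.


Sum = 2^(-1) + 2^(-6) + 2^(-7)
    = 0.5 + 0.015625 + 0.0078125
    = 67/128 = 0.5234375
Since 0.5234375 <= 1, Kraft's inequality IS satisfied.
A prefix code with these lengths CAN exist.

Kraft sum = 0.5234375. Satisfied.


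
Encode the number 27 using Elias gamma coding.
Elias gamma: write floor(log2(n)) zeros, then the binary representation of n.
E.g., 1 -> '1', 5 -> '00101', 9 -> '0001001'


num_bits = floor(log2(27)) + 1 = 5
leading_zeros = num_bits - 1 = 4
binary(27) = 11011

Elias gamma(27) = '0000' + '11011' = 000011011 (9 bits)


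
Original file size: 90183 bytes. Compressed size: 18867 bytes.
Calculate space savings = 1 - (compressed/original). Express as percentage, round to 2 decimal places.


ratio = compressed/original = 18867/90183 = 0.209208
savings = 1 - ratio = 1 - 0.209208 = 0.790792
as a percentage: 0.790792 * 100 = 79.08%

Space savings = 1 - 18867/90183 = 79.08%


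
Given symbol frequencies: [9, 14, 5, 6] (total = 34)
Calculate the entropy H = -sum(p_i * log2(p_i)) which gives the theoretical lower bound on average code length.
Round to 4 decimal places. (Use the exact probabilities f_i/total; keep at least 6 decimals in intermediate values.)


Per-symbol terms -p_i * log2(p_i) with p_i = f_i/34:
  p = 9/34 = 0.264706: log2(p) = -1.917538, -p*log2(p) = 0.507584
  p = 14/34 = 0.411765: log2(p) = -1.280108, -p*log2(p) = 0.527103
  p = 5/34 = 0.147059: log2(p) = -2.765535, -p*log2(p) = 0.406696
  p = 6/34 = 0.176471: log2(p) = -2.502500, -p*log2(p) = 0.441618
H = 0.507584 + 0.527103 + 0.406696 + 0.441618 = 1.883001

H = 1.883 bits/symbol


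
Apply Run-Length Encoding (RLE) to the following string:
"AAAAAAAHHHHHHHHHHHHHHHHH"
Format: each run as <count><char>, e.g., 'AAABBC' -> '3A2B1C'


Scanning runs left to right:
  i=0: run of 'A' x 7 -> '7A'
  i=7: run of 'H' x 17 -> '17H'

RLE = 7A17H


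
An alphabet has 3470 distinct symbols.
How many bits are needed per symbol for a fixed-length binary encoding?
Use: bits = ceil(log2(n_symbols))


log2(3470) = 11.7607
Bracket: 2^11 = 2048 < 3470 <= 2^12 = 4096
So ceil(log2(3470)) = 12

bits = ceil(log2(3470)) = ceil(11.7607) = 12 bits


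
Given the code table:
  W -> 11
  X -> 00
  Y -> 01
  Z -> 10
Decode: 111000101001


Decoding:
11 -> W
10 -> Z
00 -> X
10 -> Z
10 -> Z
01 -> Y


Result: WZXZZY


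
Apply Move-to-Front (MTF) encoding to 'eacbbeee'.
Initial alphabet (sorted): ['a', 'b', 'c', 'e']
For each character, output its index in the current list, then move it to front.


MTF encoding:
'e': index 3 in ['a', 'b', 'c', 'e'] -> ['e', 'a', 'b', 'c']
'a': index 1 in ['e', 'a', 'b', 'c'] -> ['a', 'e', 'b', 'c']
'c': index 3 in ['a', 'e', 'b', 'c'] -> ['c', 'a', 'e', 'b']
'b': index 3 in ['c', 'a', 'e', 'b'] -> ['b', 'c', 'a', 'e']
'b': index 0 in ['b', 'c', 'a', 'e'] -> ['b', 'c', 'a', 'e']
'e': index 3 in ['b', 'c', 'a', 'e'] -> ['e', 'b', 'c', 'a']
'e': index 0 in ['e', 'b', 'c', 'a'] -> ['e', 'b', 'c', 'a']
'e': index 0 in ['e', 'b', 'c', 'a'] -> ['e', 'b', 'c', 'a']


Output: [3, 1, 3, 3, 0, 3, 0, 0]


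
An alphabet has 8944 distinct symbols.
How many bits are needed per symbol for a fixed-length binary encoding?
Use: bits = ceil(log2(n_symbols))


log2(8944) = 13.1267
Bracket: 2^13 = 8192 < 8944 <= 2^14 = 16384
So ceil(log2(8944)) = 14

bits = ceil(log2(8944)) = ceil(13.1267) = 14 bits


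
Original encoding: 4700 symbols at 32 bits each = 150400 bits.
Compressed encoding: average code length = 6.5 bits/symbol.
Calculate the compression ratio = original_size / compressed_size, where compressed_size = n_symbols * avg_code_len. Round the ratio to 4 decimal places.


original_size = n_symbols * orig_bits = 4700 * 32 = 150400 bits
compressed_size = n_symbols * avg_code_len = 4700 * 6.5 = 30550.0 bits
ratio = original_size / compressed_size = 150400 / 30550.0 = 4.9231

Compression ratio = 4.9231


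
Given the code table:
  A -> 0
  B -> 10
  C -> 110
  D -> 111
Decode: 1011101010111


Decoding:
10 -> B
111 -> D
0 -> A
10 -> B
10 -> B
111 -> D


Result: BDABBD


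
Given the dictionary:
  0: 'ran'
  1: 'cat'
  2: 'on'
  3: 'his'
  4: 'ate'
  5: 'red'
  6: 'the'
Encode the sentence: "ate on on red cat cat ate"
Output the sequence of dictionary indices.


Look up each word in the dictionary:
  'ate' -> 4
  'on' -> 2
  'on' -> 2
  'red' -> 5
  'cat' -> 1
  'cat' -> 1
  'ate' -> 4

Encoded: [4, 2, 2, 5, 1, 1, 4]


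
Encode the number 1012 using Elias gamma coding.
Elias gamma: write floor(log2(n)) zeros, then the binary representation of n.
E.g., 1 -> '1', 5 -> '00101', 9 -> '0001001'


num_bits = floor(log2(1012)) + 1 = 10
leading_zeros = num_bits - 1 = 9
binary(1012) = 1111110100

Elias gamma(1012) = '000000000' + '1111110100' = 0000000001111110100 (19 bits)


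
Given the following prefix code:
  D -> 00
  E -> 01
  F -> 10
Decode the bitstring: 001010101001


Decoding step by step:
Bits 00 -> D
Bits 10 -> F
Bits 10 -> F
Bits 10 -> F
Bits 10 -> F
Bits 01 -> E


Decoded message: DFFFFE


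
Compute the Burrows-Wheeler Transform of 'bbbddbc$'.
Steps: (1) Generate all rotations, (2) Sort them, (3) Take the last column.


Rotations (sorted):
  0: $bbbddbc -> last char: c
  1: bbbddbc$ -> last char: $
  2: bbddbc$b -> last char: b
  3: bc$bbbdd -> last char: d
  4: bddbc$bb -> last char: b
  5: c$bbbddb -> last char: b
  6: dbc$bbbd -> last char: d
  7: ddbc$bbb -> last char: b


BWT = c$bdbbdb


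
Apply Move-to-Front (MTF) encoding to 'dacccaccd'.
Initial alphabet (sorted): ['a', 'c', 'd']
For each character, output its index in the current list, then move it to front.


MTF encoding:
'd': index 2 in ['a', 'c', 'd'] -> ['d', 'a', 'c']
'a': index 1 in ['d', 'a', 'c'] -> ['a', 'd', 'c']
'c': index 2 in ['a', 'd', 'c'] -> ['c', 'a', 'd']
'c': index 0 in ['c', 'a', 'd'] -> ['c', 'a', 'd']
'c': index 0 in ['c', 'a', 'd'] -> ['c', 'a', 'd']
'a': index 1 in ['c', 'a', 'd'] -> ['a', 'c', 'd']
'c': index 1 in ['a', 'c', 'd'] -> ['c', 'a', 'd']
'c': index 0 in ['c', 'a', 'd'] -> ['c', 'a', 'd']
'd': index 2 in ['c', 'a', 'd'] -> ['d', 'c', 'a']


Output: [2, 1, 2, 0, 0, 1, 1, 0, 2]


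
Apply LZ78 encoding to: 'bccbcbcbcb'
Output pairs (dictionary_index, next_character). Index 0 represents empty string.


LZ78 encoding steps:
Dictionary: {0: ''}
Step 1: w='' (idx 0), next='b' -> output (0, 'b'), add 'b' as idx 1
Step 2: w='' (idx 0), next='c' -> output (0, 'c'), add 'c' as idx 2
Step 3: w='c' (idx 2), next='b' -> output (2, 'b'), add 'cb' as idx 3
Step 4: w='cb' (idx 3), next='c' -> output (3, 'c'), add 'cbc' as idx 4
Step 5: w='b' (idx 1), next='c' -> output (1, 'c'), add 'bc' as idx 5
Step 6: w='b' (idx 1), end of input -> output (1, '')


Encoded: [(0, 'b'), (0, 'c'), (2, 'b'), (3, 'c'), (1, 'c'), (1, '')]


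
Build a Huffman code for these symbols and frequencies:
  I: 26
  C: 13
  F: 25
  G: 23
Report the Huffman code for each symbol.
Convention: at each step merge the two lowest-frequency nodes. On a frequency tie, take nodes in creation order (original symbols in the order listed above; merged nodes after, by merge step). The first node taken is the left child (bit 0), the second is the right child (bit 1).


Huffman tree construction:
Step 1: Merge C(13) + G(23) = 36
Step 2: Merge F(25) + I(26) = 51
Step 3: Merge (C+G)(36) + (F+I)(51) = 87
Read each symbol's code off the tree from the root (left child = 0, right child = 1).

Codes:
  I: 11 (length 2)
  C: 00 (length 2)
  F: 10 (length 2)
  G: 01 (length 2)
Average code length: 174/87 = 2.0000 bits/symbol


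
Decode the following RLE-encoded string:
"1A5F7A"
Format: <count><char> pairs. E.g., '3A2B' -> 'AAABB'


Expanding each <count><char> pair:
  1A -> 'A'
  5F -> 'FFFFF'
  7A -> 'AAAAAAA'

Decoded = AFFFFFAAAAAAA


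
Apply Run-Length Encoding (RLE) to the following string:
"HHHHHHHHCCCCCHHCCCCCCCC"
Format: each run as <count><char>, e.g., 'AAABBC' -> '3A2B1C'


Scanning runs left to right:
  i=0: run of 'H' x 8 -> '8H'
  i=8: run of 'C' x 5 -> '5C'
  i=13: run of 'H' x 2 -> '2H'
  i=15: run of 'C' x 8 -> '8C'

RLE = 8H5C2H8C


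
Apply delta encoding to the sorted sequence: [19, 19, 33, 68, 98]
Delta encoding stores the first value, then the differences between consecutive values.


First value: 19
Deltas:
  19 - 19 = 0
  33 - 19 = 14
  68 - 33 = 35
  98 - 68 = 30


Delta encoded: [19, 0, 14, 35, 30]


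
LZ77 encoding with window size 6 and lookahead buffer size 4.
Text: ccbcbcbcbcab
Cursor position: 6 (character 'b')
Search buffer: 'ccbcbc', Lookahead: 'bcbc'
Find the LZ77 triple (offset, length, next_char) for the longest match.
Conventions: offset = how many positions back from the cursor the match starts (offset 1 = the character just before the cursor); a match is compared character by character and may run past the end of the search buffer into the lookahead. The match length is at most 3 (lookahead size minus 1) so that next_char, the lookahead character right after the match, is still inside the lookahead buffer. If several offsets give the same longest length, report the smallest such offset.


Try each offset into the search buffer:
  offset=1 (pos 5, char 'c'): match length 0
  offset=2 (pos 4, char 'b'): match length 3
  offset=3 (pos 3, char 'c'): match length 0
  offset=4 (pos 2, char 'b'): match length 3
  offset=5 (pos 1, char 'c'): match length 0
  offset=6 (pos 0, char 'c'): match length 0
Longest match has length 3, found at offsets 2, 4; take the smallest, offset 2.
next_char = character at position 6 + 3 = 9 -> 'c'

Best match: offset=2, length=3 (matching 'bcb' starting at position 4)
LZ77 triple: (2, 3, 'c')


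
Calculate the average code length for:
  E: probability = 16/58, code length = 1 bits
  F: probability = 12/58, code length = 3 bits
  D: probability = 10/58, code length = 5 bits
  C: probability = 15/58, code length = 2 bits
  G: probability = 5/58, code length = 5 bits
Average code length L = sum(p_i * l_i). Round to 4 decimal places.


Weighted contributions p_i * l_i:
  E: (16/58) * 1 = 16/58
  F: (12/58) * 3 = 36/58
  D: (10/58) * 5 = 50/58
  C: (15/58) * 2 = 30/58
  G: (5/58) * 5 = 25/58
Sum = (16 + 36 + 50 + 30 + 25)/58 = 157/58

L = 157/58 = 2.7069 bits/symbol


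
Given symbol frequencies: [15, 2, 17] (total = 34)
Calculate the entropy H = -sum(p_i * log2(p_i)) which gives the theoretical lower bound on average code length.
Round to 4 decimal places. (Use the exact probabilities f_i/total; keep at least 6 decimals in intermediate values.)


Per-symbol terms -p_i * log2(p_i) with p_i = f_i/34:
  p = 15/34 = 0.441176: log2(p) = -1.180572, -p*log2(p) = 0.520841
  p = 2/34 = 0.058824: log2(p) = -4.087463, -p*log2(p) = 0.240439
  p = 17/34 = 0.500000: log2(p) = -1.000000, -p*log2(p) = 0.500000
H = 0.520841 + 0.240439 + 0.500000 = 1.261280

H = 1.2613 bits/symbol


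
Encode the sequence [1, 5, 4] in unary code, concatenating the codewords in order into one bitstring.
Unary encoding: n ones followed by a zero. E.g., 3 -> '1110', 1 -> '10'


Encode each number as n ones followed by a terminating 0:
  1 -> 10 (2 bits)
  5 -> 111110 (6 bits)
  4 -> 11110 (5 bits)
Total length = 2 + 6 + 5 = 13 bits.

Unary([1, 5, 4]) = 1011111011110 (13 bits)


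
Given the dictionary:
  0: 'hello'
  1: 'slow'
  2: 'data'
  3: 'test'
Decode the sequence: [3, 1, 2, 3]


Look up each index in the dictionary:
  3 -> 'test'
  1 -> 'slow'
  2 -> 'data'
  3 -> 'test'

Decoded: "test slow data test"


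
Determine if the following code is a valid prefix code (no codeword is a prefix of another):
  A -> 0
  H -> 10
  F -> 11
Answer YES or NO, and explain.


Checking each pair (does one codeword prefix another?):
  A='0' vs H='10': no prefix
  A='0' vs F='11': no prefix
  H='10' vs A='0': no prefix
  H='10' vs F='11': no prefix
  F='11' vs A='0': no prefix
  F='11' vs H='10': no prefix
No violation found over all pairs.

YES -- this is a valid prefix code. No codeword is a prefix of any other codeword.


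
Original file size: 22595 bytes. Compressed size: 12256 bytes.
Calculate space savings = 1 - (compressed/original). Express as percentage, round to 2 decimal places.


ratio = compressed/original = 12256/22595 = 0.542421
savings = 1 - ratio = 1 - 0.542421 = 0.457579
as a percentage: 0.457579 * 100 = 45.76%

Space savings = 1 - 12256/22595 = 45.76%


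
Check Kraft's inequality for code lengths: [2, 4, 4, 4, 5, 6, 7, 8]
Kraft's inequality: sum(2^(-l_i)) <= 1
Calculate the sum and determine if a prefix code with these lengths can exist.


Sum = 2^(-2) + 2^(-4) + 2^(-4) + 2^(-4) + 2^(-5) + 2^(-6) + 2^(-7) + 2^(-8)
    = 0.25 + 0.0625 + 0.0625 + 0.0625 + 0.03125 + 0.015625 + 0.0078125 + 0.00390625
    = 127/256 = 0.49609375
Since 0.49609375 <= 1, Kraft's inequality IS satisfied.
A prefix code with these lengths CAN exist.

Kraft sum = 0.49609375. Satisfied.


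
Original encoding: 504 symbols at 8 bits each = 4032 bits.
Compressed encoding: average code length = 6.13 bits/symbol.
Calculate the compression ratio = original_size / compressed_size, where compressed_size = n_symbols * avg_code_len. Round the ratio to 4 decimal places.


original_size = n_symbols * orig_bits = 504 * 8 = 4032 bits
compressed_size = n_symbols * avg_code_len = 504 * 6.13 = 3089.52 bits
ratio = original_size / compressed_size = 4032 / 3089.52 = 1.3051

Compression ratio = 1.3051


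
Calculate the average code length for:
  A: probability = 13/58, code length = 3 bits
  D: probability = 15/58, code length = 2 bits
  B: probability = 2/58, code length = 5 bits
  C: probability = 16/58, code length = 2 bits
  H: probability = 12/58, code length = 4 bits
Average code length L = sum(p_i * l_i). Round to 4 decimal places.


Weighted contributions p_i * l_i:
  A: (13/58) * 3 = 39/58
  D: (15/58) * 2 = 30/58
  B: (2/58) * 5 = 10/58
  C: (16/58) * 2 = 32/58
  H: (12/58) * 4 = 48/58
Sum = (39 + 30 + 10 + 32 + 48)/58 = 159/58

L = 159/58 = 2.7414 bits/symbol


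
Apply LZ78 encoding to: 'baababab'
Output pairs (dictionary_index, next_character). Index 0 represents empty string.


LZ78 encoding steps:
Dictionary: {0: ''}
Step 1: w='' (idx 0), next='b' -> output (0, 'b'), add 'b' as idx 1
Step 2: w='' (idx 0), next='a' -> output (0, 'a'), add 'a' as idx 2
Step 3: w='a' (idx 2), next='b' -> output (2, 'b'), add 'ab' as idx 3
Step 4: w='ab' (idx 3), next='a' -> output (3, 'a'), add 'aba' as idx 4
Step 5: w='b' (idx 1), end of input -> output (1, '')


Encoded: [(0, 'b'), (0, 'a'), (2, 'b'), (3, 'a'), (1, '')]


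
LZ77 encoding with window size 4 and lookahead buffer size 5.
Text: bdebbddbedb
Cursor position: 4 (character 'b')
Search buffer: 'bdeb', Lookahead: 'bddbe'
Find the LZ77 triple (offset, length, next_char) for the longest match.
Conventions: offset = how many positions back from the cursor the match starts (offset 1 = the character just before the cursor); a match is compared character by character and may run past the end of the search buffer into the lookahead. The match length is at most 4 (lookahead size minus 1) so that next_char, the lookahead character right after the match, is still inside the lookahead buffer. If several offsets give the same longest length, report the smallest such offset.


Try each offset into the search buffer:
  offset=1 (pos 3, char 'b'): match length 1
  offset=2 (pos 2, char 'e'): match length 0
  offset=3 (pos 1, char 'd'): match length 0
  offset=4 (pos 0, char 'b'): match length 2
Longest match has length 2 at offset 4.
next_char = character at position 4 + 2 = 6 -> 'd'

Best match: offset=4, length=2 (matching 'bd' starting at position 0)
LZ77 triple: (4, 2, 'd')


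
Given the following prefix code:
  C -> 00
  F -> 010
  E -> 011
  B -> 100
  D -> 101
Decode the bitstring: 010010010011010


Decoding step by step:
Bits 010 -> F
Bits 010 -> F
Bits 010 -> F
Bits 011 -> E
Bits 010 -> F


Decoded message: FFFEF


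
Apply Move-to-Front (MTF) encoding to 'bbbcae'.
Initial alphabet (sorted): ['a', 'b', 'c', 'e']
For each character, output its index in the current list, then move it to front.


MTF encoding:
'b': index 1 in ['a', 'b', 'c', 'e'] -> ['b', 'a', 'c', 'e']
'b': index 0 in ['b', 'a', 'c', 'e'] -> ['b', 'a', 'c', 'e']
'b': index 0 in ['b', 'a', 'c', 'e'] -> ['b', 'a', 'c', 'e']
'c': index 2 in ['b', 'a', 'c', 'e'] -> ['c', 'b', 'a', 'e']
'a': index 2 in ['c', 'b', 'a', 'e'] -> ['a', 'c', 'b', 'e']
'e': index 3 in ['a', 'c', 'b', 'e'] -> ['e', 'a', 'c', 'b']


Output: [1, 0, 0, 2, 2, 3]


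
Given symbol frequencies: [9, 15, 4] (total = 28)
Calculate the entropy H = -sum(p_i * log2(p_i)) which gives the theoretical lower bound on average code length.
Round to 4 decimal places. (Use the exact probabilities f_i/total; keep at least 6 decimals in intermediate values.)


Per-symbol terms -p_i * log2(p_i) with p_i = f_i/28:
  p = 9/28 = 0.321429: log2(p) = -1.637430, -p*log2(p) = 0.526317
  p = 15/28 = 0.535714: log2(p) = -0.900464, -p*log2(p) = 0.482392
  p = 4/28 = 0.142857: log2(p) = -2.807355, -p*log2(p) = 0.401051
H = 0.526317 + 0.482392 + 0.401051 = 1.409760

H = 1.4098 bits/symbol


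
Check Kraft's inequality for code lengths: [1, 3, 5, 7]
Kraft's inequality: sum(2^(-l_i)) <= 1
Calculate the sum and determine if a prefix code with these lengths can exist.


Sum = 2^(-1) + 2^(-3) + 2^(-5) + 2^(-7)
    = 0.5 + 0.125 + 0.03125 + 0.0078125
    = 85/128 = 0.6640625
Since 0.6640625 <= 1, Kraft's inequality IS satisfied.
A prefix code with these lengths CAN exist.

Kraft sum = 0.6640625. Satisfied.


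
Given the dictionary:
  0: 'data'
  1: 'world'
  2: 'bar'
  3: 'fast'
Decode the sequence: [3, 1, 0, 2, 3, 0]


Look up each index in the dictionary:
  3 -> 'fast'
  1 -> 'world'
  0 -> 'data'
  2 -> 'bar'
  3 -> 'fast'
  0 -> 'data'

Decoded: "fast world data bar fast data"


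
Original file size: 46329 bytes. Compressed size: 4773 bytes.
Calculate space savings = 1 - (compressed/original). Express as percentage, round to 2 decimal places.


ratio = compressed/original = 4773/46329 = 0.103024
savings = 1 - ratio = 1 - 0.103024 = 0.896976
as a percentage: 0.896976 * 100 = 89.7%

Space savings = 1 - 4773/46329 = 89.7%


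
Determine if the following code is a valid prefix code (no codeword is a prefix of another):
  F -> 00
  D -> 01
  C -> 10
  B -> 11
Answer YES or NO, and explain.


Checking each pair (does one codeword prefix another?):
  F='00' vs D='01': no prefix
  F='00' vs C='10': no prefix
  F='00' vs B='11': no prefix
  D='01' vs F='00': no prefix
  D='01' vs C='10': no prefix
  D='01' vs B='11': no prefix
  C='10' vs F='00': no prefix
  C='10' vs D='01': no prefix
  C='10' vs B='11': no prefix
  B='11' vs F='00': no prefix
  B='11' vs D='01': no prefix
  B='11' vs C='10': no prefix
No violation found over all pairs.

YES -- this is a valid prefix code. No codeword is a prefix of any other codeword.


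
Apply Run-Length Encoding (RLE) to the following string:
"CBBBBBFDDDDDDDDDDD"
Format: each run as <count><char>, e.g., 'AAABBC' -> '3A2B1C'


Scanning runs left to right:
  i=0: run of 'C' x 1 -> '1C'
  i=1: run of 'B' x 5 -> '5B'
  i=6: run of 'F' x 1 -> '1F'
  i=7: run of 'D' x 11 -> '11D'

RLE = 1C5B1F11D


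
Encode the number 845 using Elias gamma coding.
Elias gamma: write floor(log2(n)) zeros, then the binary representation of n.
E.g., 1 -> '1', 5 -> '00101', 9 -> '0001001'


num_bits = floor(log2(845)) + 1 = 10
leading_zeros = num_bits - 1 = 9
binary(845) = 1101001101

Elias gamma(845) = '000000000' + '1101001101' = 0000000001101001101 (19 bits)


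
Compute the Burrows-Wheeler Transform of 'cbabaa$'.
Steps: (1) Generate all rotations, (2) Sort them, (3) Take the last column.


Rotations (sorted):
  0: $cbabaa -> last char: a
  1: a$cbaba -> last char: a
  2: aa$cbab -> last char: b
  3: abaa$cb -> last char: b
  4: baa$cba -> last char: a
  5: babaa$c -> last char: c
  6: cbabaa$ -> last char: $


BWT = aabbac$


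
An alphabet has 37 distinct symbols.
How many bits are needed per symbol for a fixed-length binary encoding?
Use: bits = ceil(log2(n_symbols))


log2(37) = 5.2095
Bracket: 2^5 = 32 < 37 <= 2^6 = 64
So ceil(log2(37)) = 6

bits = ceil(log2(37)) = ceil(5.2095) = 6 bits


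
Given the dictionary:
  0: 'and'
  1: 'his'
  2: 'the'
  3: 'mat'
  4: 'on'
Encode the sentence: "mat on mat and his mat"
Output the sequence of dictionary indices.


Look up each word in the dictionary:
  'mat' -> 3
  'on' -> 4
  'mat' -> 3
  'and' -> 0
  'his' -> 1
  'mat' -> 3

Encoded: [3, 4, 3, 0, 1, 3]


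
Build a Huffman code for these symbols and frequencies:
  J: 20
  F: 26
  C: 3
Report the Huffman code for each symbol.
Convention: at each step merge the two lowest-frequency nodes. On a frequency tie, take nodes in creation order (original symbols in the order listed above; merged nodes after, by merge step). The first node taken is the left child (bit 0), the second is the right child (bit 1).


Huffman tree construction:
Step 1: Merge C(3) + J(20) = 23
Step 2: Merge (C+J)(23) + F(26) = 49
Read each symbol's code off the tree from the root (left child = 0, right child = 1).

Codes:
  J: 01 (length 2)
  F: 1 (length 1)
  C: 00 (length 2)
Average code length: 72/49 = 1.4694 bits/symbol


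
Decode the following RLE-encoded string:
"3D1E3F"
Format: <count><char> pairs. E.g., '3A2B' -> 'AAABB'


Expanding each <count><char> pair:
  3D -> 'DDD'
  1E -> 'E'
  3F -> 'FFF'

Decoded = DDDEFFF


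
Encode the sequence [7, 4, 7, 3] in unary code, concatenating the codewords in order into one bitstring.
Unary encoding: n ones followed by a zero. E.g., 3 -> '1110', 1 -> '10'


Encode each number as n ones followed by a terminating 0:
  7 -> 11111110 (8 bits)
  4 -> 11110 (5 bits)
  7 -> 11111110 (8 bits)
  3 -> 1110 (4 bits)
Total length = 8 + 5 + 8 + 4 = 25 bits.

Unary([7, 4, 7, 3]) = 1111111011110111111101110 (25 bits)


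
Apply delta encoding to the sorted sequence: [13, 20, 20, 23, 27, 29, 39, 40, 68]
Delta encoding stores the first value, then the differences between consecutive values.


First value: 13
Deltas:
  20 - 13 = 7
  20 - 20 = 0
  23 - 20 = 3
  27 - 23 = 4
  29 - 27 = 2
  39 - 29 = 10
  40 - 39 = 1
  68 - 40 = 28


Delta encoded: [13, 7, 0, 3, 4, 2, 10, 1, 28]


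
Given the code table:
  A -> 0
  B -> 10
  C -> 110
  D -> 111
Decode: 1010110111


Decoding:
10 -> B
10 -> B
110 -> C
111 -> D


Result: BBCD


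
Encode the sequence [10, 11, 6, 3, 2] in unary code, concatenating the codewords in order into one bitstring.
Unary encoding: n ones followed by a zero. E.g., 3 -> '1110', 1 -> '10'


Encode each number as n ones followed by a terminating 0:
  10 -> 11111111110 (11 bits)
  11 -> 111111111110 (12 bits)
  6 -> 1111110 (7 bits)
  3 -> 1110 (4 bits)
  2 -> 110 (3 bits)
Total length = 11 + 12 + 7 + 4 + 3 = 37 bits.

Unary([10, 11, 6, 3, 2]) = 1111111111011111111111011111101110110 (37 bits)


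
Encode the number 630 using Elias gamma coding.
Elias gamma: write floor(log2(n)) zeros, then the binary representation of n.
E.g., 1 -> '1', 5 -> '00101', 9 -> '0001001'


num_bits = floor(log2(630)) + 1 = 10
leading_zeros = num_bits - 1 = 9
binary(630) = 1001110110

Elias gamma(630) = '000000000' + '1001110110' = 0000000001001110110 (19 bits)


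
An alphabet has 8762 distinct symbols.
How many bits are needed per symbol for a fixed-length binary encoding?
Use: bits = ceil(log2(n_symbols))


log2(8762) = 13.097
Bracket: 2^13 = 8192 < 8762 <= 2^14 = 16384
So ceil(log2(8762)) = 14

bits = ceil(log2(8762)) = ceil(13.097) = 14 bits


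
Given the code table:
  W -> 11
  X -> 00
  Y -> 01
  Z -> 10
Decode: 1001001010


Decoding:
10 -> Z
01 -> Y
00 -> X
10 -> Z
10 -> Z


Result: ZYXZZ


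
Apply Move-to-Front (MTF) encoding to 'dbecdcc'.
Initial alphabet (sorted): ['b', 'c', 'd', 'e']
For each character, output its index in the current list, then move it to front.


MTF encoding:
'd': index 2 in ['b', 'c', 'd', 'e'] -> ['d', 'b', 'c', 'e']
'b': index 1 in ['d', 'b', 'c', 'e'] -> ['b', 'd', 'c', 'e']
'e': index 3 in ['b', 'd', 'c', 'e'] -> ['e', 'b', 'd', 'c']
'c': index 3 in ['e', 'b', 'd', 'c'] -> ['c', 'e', 'b', 'd']
'd': index 3 in ['c', 'e', 'b', 'd'] -> ['d', 'c', 'e', 'b']
'c': index 1 in ['d', 'c', 'e', 'b'] -> ['c', 'd', 'e', 'b']
'c': index 0 in ['c', 'd', 'e', 'b'] -> ['c', 'd', 'e', 'b']


Output: [2, 1, 3, 3, 3, 1, 0]


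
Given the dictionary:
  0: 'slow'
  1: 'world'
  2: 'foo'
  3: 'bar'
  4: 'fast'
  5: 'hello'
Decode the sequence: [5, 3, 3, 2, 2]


Look up each index in the dictionary:
  5 -> 'hello'
  3 -> 'bar'
  3 -> 'bar'
  2 -> 'foo'
  2 -> 'foo'

Decoded: "hello bar bar foo foo"


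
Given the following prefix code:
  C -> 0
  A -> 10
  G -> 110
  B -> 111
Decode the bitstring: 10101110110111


Decoding step by step:
Bits 10 -> A
Bits 10 -> A
Bits 111 -> B
Bits 0 -> C
Bits 110 -> G
Bits 111 -> B


Decoded message: AABCGB


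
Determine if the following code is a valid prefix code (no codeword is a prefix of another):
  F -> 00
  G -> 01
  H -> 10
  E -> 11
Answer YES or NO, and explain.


Checking each pair (does one codeword prefix another?):
  F='00' vs G='01': no prefix
  F='00' vs H='10': no prefix
  F='00' vs E='11': no prefix
  G='01' vs F='00': no prefix
  G='01' vs H='10': no prefix
  G='01' vs E='11': no prefix
  H='10' vs F='00': no prefix
  H='10' vs G='01': no prefix
  H='10' vs E='11': no prefix
  E='11' vs F='00': no prefix
  E='11' vs G='01': no prefix
  E='11' vs H='10': no prefix
No violation found over all pairs.

YES -- this is a valid prefix code. No codeword is a prefix of any other codeword.


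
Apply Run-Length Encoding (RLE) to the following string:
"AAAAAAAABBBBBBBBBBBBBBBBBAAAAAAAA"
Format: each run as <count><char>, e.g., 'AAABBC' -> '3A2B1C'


Scanning runs left to right:
  i=0: run of 'A' x 8 -> '8A'
  i=8: run of 'B' x 17 -> '17B'
  i=25: run of 'A' x 8 -> '8A'

RLE = 8A17B8A


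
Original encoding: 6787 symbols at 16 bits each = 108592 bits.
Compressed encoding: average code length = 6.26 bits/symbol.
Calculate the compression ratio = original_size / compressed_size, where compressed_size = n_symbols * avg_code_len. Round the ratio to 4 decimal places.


original_size = n_symbols * orig_bits = 6787 * 16 = 108592 bits
compressed_size = n_symbols * avg_code_len = 6787 * 6.26 = 42486.62 bits
ratio = original_size / compressed_size = 108592 / 42486.62 = 2.5559

Compression ratio = 2.5559


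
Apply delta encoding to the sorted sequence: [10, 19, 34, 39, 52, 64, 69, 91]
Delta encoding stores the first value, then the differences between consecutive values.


First value: 10
Deltas:
  19 - 10 = 9
  34 - 19 = 15
  39 - 34 = 5
  52 - 39 = 13
  64 - 52 = 12
  69 - 64 = 5
  91 - 69 = 22


Delta encoded: [10, 9, 15, 5, 13, 12, 5, 22]


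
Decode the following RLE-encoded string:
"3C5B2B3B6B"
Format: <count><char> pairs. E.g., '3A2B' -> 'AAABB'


Expanding each <count><char> pair:
  3C -> 'CCC'
  5B -> 'BBBBB'
  2B -> 'BB'
  3B -> 'BBB'
  6B -> 'BBBBBB'

Decoded = CCCBBBBBBBBBBBBBBBB


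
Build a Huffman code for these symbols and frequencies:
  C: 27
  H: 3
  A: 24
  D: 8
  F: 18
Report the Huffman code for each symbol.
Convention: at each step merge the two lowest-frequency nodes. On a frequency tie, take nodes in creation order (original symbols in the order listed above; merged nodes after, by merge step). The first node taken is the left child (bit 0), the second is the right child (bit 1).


Huffman tree construction:
Step 1: Merge H(3) + D(8) = 11
Step 2: Merge (H+D)(11) + F(18) = 29
Step 3: Merge A(24) + C(27) = 51
Step 4: Merge ((H+D)+F)(29) + (A+C)(51) = 80
Read each symbol's code off the tree from the root (left child = 0, right child = 1).

Codes:
  C: 11 (length 2)
  H: 000 (length 3)
  A: 10 (length 2)
  D: 001 (length 3)
  F: 01 (length 2)
Average code length: 171/80 = 2.1375 bits/symbol


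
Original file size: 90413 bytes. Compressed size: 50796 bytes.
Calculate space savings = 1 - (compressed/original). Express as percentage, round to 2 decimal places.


ratio = compressed/original = 50796/90413 = 0.561822
savings = 1 - ratio = 1 - 0.561822 = 0.438178
as a percentage: 0.438178 * 100 = 43.82%

Space savings = 1 - 50796/90413 = 43.82%


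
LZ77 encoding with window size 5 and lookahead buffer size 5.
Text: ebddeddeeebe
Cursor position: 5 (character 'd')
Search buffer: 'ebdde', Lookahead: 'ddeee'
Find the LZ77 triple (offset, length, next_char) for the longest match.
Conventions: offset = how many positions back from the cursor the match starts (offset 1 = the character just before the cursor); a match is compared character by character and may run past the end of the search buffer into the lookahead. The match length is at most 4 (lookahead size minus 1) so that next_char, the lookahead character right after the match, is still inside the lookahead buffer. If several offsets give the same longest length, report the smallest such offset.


Try each offset into the search buffer:
  offset=1 (pos 4, char 'e'): match length 0
  offset=2 (pos 3, char 'd'): match length 1
  offset=3 (pos 2, char 'd'): match length 3
  offset=4 (pos 1, char 'b'): match length 0
  offset=5 (pos 0, char 'e'): match length 0
Longest match has length 3 at offset 3.
next_char = character at position 5 + 3 = 8 -> 'e'

Best match: offset=3, length=3 (matching 'dde' starting at position 2)
LZ77 triple: (3, 3, 'e')


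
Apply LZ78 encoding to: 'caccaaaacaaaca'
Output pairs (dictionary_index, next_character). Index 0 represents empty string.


LZ78 encoding steps:
Dictionary: {0: ''}
Step 1: w='' (idx 0), next='c' -> output (0, 'c'), add 'c' as idx 1
Step 2: w='' (idx 0), next='a' -> output (0, 'a'), add 'a' as idx 2
Step 3: w='c' (idx 1), next='c' -> output (1, 'c'), add 'cc' as idx 3
Step 4: w='a' (idx 2), next='a' -> output (2, 'a'), add 'aa' as idx 4
Step 5: w='aa' (idx 4), next='c' -> output (4, 'c'), add 'aac' as idx 5
Step 6: w='aa' (idx 4), next='a' -> output (4, 'a'), add 'aaa' as idx 6
Step 7: w='c' (idx 1), next='a' -> output (1, 'a'), add 'ca' as idx 7


Encoded: [(0, 'c'), (0, 'a'), (1, 'c'), (2, 'a'), (4, 'c'), (4, 'a'), (1, 'a')]


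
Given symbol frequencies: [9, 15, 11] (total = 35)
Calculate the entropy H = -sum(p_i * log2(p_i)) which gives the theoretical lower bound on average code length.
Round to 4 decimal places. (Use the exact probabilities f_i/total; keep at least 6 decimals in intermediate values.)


Per-symbol terms -p_i * log2(p_i) with p_i = f_i/35:
  p = 9/35 = 0.257143: log2(p) = -1.959358, -p*log2(p) = 0.503835
  p = 15/35 = 0.428571: log2(p) = -1.222392, -p*log2(p) = 0.523882
  p = 11/35 = 0.314286: log2(p) = -1.669851, -p*log2(p) = 0.524810
H = 0.503835 + 0.523882 + 0.524810 = 1.552527

H = 1.5525 bits/symbol


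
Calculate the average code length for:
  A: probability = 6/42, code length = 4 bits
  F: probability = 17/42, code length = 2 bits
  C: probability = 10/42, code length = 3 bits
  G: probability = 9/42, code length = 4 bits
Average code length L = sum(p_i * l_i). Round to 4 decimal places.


Weighted contributions p_i * l_i:
  A: (6/42) * 4 = 24/42
  F: (17/42) * 2 = 34/42
  C: (10/42) * 3 = 30/42
  G: (9/42) * 4 = 36/42
Sum = (24 + 34 + 30 + 36)/42 = 124/42

L = 124/42 = 2.9524 bits/symbol


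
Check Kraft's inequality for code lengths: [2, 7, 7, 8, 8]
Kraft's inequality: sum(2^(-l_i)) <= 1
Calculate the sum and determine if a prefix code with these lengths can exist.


Sum = 2^(-2) + 2^(-7) + 2^(-7) + 2^(-8) + 2^(-8)
    = 0.25 + 0.0078125 + 0.0078125 + 0.00390625 + 0.00390625
    = 70/256 = 0.2734375
Since 0.2734375 <= 1, Kraft's inequality IS satisfied.
A prefix code with these lengths CAN exist.

Kraft sum = 0.2734375. Satisfied.


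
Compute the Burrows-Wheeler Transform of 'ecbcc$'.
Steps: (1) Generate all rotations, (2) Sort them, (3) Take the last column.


Rotations (sorted):
  0: $ecbcc -> last char: c
  1: bcc$ec -> last char: c
  2: c$ecbc -> last char: c
  3: cbcc$e -> last char: e
  4: cc$ecb -> last char: b
  5: ecbcc$ -> last char: $


BWT = ccceb$


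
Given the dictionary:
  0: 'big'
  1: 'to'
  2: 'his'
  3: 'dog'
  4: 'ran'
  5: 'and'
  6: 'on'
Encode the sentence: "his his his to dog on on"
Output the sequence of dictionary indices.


Look up each word in the dictionary:
  'his' -> 2
  'his' -> 2
  'his' -> 2
  'to' -> 1
  'dog' -> 3
  'on' -> 6
  'on' -> 6

Encoded: [2, 2, 2, 1, 3, 6, 6]


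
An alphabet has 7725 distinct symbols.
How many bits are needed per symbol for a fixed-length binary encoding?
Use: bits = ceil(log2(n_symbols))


log2(7725) = 12.9153
Bracket: 2^12 = 4096 < 7725 <= 2^13 = 8192
So ceil(log2(7725)) = 13

bits = ceil(log2(7725)) = ceil(12.9153) = 13 bits


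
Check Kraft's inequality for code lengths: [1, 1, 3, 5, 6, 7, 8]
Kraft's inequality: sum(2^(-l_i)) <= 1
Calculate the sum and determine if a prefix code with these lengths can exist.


Sum = 2^(-1) + 2^(-1) + 2^(-3) + 2^(-5) + 2^(-6) + 2^(-7) + 2^(-8)
    = 0.5 + 0.5 + 0.125 + 0.03125 + 0.015625 + 0.0078125 + 0.00390625
    = 303/256 = 1.18359375
Since 1.18359375 > 1, Kraft's inequality is NOT satisfied.
A prefix code with these lengths CANNOT exist.

Kraft sum = 1.18359375. Not satisfied.


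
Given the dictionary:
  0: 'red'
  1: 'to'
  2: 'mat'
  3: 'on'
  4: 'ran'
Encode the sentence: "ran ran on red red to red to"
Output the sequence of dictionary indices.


Look up each word in the dictionary:
  'ran' -> 4
  'ran' -> 4
  'on' -> 3
  'red' -> 0
  'red' -> 0
  'to' -> 1
  'red' -> 0
  'to' -> 1

Encoded: [4, 4, 3, 0, 0, 1, 0, 1]


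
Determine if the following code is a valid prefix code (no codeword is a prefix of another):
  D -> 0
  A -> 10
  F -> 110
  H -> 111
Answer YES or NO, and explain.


Checking each pair (does one codeword prefix another?):
  D='0' vs A='10': no prefix
  D='0' vs F='110': no prefix
  D='0' vs H='111': no prefix
  A='10' vs D='0': no prefix
  A='10' vs F='110': no prefix
  A='10' vs H='111': no prefix
  F='110' vs D='0': no prefix
  F='110' vs A='10': no prefix
  F='110' vs H='111': no prefix
  H='111' vs D='0': no prefix
  H='111' vs A='10': no prefix
  H='111' vs F='110': no prefix
No violation found over all pairs.

YES -- this is a valid prefix code. No codeword is a prefix of any other codeword.


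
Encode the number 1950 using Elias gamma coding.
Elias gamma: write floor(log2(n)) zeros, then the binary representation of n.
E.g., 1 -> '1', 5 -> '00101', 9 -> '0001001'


num_bits = floor(log2(1950)) + 1 = 11
leading_zeros = num_bits - 1 = 10
binary(1950) = 11110011110

Elias gamma(1950) = '0000000000' + '11110011110' = 000000000011110011110 (21 bits)


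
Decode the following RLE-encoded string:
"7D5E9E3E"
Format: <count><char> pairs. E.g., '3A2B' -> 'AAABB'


Expanding each <count><char> pair:
  7D -> 'DDDDDDD'
  5E -> 'EEEEE'
  9E -> 'EEEEEEEEE'
  3E -> 'EEE'

Decoded = DDDDDDDEEEEEEEEEEEEEEEEE


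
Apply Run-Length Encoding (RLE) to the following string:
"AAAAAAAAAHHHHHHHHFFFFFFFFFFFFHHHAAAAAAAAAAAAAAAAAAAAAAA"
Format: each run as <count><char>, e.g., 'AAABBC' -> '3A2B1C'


Scanning runs left to right:
  i=0: run of 'A' x 9 -> '9A'
  i=9: run of 'H' x 8 -> '8H'
  i=17: run of 'F' x 12 -> '12F'
  i=29: run of 'H' x 3 -> '3H'
  i=32: run of 'A' x 23 -> '23A'

RLE = 9A8H12F3H23A


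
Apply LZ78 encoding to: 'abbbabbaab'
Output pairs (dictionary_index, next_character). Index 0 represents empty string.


LZ78 encoding steps:
Dictionary: {0: ''}
Step 1: w='' (idx 0), next='a' -> output (0, 'a'), add 'a' as idx 1
Step 2: w='' (idx 0), next='b' -> output (0, 'b'), add 'b' as idx 2
Step 3: w='b' (idx 2), next='b' -> output (2, 'b'), add 'bb' as idx 3
Step 4: w='a' (idx 1), next='b' -> output (1, 'b'), add 'ab' as idx 4
Step 5: w='b' (idx 2), next='a' -> output (2, 'a'), add 'ba' as idx 5
Step 6: w='ab' (idx 4), end of input -> output (4, '')


Encoded: [(0, 'a'), (0, 'b'), (2, 'b'), (1, 'b'), (2, 'a'), (4, '')]


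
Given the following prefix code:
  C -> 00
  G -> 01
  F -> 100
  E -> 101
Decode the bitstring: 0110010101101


Decoding step by step:
Bits 01 -> G
Bits 100 -> F
Bits 101 -> E
Bits 01 -> G
Bits 101 -> E


Decoded message: GFEGE


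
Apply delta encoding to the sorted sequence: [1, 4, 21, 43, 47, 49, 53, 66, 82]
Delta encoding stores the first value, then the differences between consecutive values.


First value: 1
Deltas:
  4 - 1 = 3
  21 - 4 = 17
  43 - 21 = 22
  47 - 43 = 4
  49 - 47 = 2
  53 - 49 = 4
  66 - 53 = 13
  82 - 66 = 16


Delta encoded: [1, 3, 17, 22, 4, 2, 4, 13, 16]


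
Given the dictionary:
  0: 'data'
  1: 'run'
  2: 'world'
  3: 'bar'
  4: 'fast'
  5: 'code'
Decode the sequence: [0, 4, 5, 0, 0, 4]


Look up each index in the dictionary:
  0 -> 'data'
  4 -> 'fast'
  5 -> 'code'
  0 -> 'data'
  0 -> 'data'
  4 -> 'fast'

Decoded: "data fast code data data fast"
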